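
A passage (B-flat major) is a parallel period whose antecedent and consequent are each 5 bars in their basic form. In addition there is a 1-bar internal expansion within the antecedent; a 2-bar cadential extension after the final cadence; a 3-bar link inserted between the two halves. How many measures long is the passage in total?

Basic parallel period: 5 + 5 = 10 bars.
10 (basic form) + 1 (internal expansion) + 2 (cadential extension) + 3 (link) = 16.

16 measures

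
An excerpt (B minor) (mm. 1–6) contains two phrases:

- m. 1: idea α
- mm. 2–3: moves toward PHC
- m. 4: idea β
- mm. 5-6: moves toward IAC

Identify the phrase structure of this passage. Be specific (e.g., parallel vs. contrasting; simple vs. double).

contrasting period

Phrase 1 ends with a Phrygian half cadence (weaker) and phrase 2 with an imperfect authentic cadence (stronger): antecedent + consequent = a period.
The two phrases open with different material (α / β), so the period is contrasting.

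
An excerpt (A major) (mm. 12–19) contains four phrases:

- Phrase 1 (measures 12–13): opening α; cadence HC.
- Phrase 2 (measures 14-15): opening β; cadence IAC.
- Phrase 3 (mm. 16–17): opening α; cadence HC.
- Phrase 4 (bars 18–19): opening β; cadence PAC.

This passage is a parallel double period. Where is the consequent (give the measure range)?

In a double period the four phrases pair into a large antecedent (phrases 1–2, ending imperfect authentic cadence) and a large consequent (phrases 3–4, ending perfect authentic cadence). The consequent spans mm. 16-19.

measures 16–19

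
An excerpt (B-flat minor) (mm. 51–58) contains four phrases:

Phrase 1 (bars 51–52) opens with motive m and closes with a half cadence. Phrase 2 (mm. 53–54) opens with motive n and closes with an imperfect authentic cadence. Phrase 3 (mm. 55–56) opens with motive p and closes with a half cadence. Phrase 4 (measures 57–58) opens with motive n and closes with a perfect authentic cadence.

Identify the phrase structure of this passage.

contrasting double period

Four phrases in two halves: the first half (mm. 51–54) ends with an imperfect authentic cadence, the second (mm. 55-58) with a perfect authentic cadence — a large antecedent–consequent pair, i.e. a double period.
Phrase 3 begins with different material from phrase 1, making it contrasting.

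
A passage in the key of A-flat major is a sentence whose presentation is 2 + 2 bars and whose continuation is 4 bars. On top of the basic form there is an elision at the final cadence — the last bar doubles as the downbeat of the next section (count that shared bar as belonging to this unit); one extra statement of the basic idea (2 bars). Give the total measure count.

Basic sentence: 2 + 2 + 4 = 8 bars.
8 (basic form) + 2 (extra statement) = 10.
The elision shares a bar with the next section but does not change this unit's count.

10 measures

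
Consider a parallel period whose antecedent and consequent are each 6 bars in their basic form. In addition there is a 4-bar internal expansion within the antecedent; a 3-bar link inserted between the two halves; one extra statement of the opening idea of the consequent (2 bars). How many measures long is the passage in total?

Basic parallel period: 6 + 6 = 12 bars.
12 (basic form) + 4 (internal expansion) + 3 (link) + 2 (extra statement) = 21.

21 measures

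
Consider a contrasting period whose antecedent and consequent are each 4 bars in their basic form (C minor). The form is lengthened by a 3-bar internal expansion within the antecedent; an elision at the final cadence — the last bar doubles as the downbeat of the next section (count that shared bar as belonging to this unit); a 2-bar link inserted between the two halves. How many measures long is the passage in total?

13 measures

Basic contrasting period: 4 + 4 = 8 bars.
8 (basic form) + 3 (internal expansion) + 2 (link) = 13.
The elision shares a bar with the next section but does not change this unit's count.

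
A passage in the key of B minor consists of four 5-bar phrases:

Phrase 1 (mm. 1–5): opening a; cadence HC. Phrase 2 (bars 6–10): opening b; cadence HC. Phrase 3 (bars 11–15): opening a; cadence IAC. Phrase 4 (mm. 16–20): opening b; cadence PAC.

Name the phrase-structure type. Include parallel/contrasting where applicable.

Four phrases in two halves: the first half (mm. 1–10) ends with a half cadence, the second (mm. 11–20) with a perfect authentic cadence — a large antecedent–consequent pair, i.e. a double period.
Phrase 3 begins with the same material as phrase 1, making it parallel.

parallel double period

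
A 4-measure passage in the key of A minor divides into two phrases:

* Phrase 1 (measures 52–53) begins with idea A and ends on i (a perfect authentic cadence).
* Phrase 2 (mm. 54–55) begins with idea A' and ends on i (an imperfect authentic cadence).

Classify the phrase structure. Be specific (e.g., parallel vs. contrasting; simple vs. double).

The second phrase closes with an imperfect authentic cadence, which is not stronger than the first phrase's perfect authentic cadence; without a weak→strong cadential pair there is no antecedent–consequent relationship, so this is a phrase group rather than a period.

phrase group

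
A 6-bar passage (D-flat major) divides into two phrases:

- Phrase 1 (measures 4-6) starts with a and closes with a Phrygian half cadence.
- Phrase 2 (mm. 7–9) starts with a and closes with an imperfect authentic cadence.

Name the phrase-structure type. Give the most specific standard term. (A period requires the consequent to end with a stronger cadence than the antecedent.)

Phrase 1 ends with a Phrygian half cadence (weaker) and phrase 2 with an imperfect authentic cadence (stronger): antecedent + consequent = a period.
The two phrases open with the same material (a / a), so the period is parallel.

parallel period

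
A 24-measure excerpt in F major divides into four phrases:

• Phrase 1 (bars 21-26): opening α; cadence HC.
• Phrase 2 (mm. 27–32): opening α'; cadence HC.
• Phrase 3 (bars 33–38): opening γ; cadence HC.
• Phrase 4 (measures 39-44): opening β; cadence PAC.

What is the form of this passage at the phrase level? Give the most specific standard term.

contrasting double period

Four phrases in two halves: the first half (measures 21–32) ends with a half cadence, the second (bars 33–44) with a perfect authentic cadence — a large antecedent–consequent pair, i.e. a double period.
Phrase 3 begins with different material from phrase 1, making it contrasting.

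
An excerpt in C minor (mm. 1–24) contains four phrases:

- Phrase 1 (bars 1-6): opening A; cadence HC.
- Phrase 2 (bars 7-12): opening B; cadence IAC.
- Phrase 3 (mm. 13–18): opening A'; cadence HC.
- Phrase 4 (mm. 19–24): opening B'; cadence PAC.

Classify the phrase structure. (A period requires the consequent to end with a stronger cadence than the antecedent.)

Four phrases in two halves: the first half (bars 1-12) ends with an imperfect authentic cadence, the second (mm. 13-24) with a perfect authentic cadence — a large antecedent–consequent pair, i.e. a double period.
Phrase 3 begins with the same material as phrase 1, making it parallel.

parallel double period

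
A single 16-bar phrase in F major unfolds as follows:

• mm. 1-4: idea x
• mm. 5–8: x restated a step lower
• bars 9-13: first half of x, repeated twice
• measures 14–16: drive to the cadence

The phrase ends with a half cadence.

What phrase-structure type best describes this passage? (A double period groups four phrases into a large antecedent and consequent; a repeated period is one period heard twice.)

sentence

Basic idea (mm. 1–4) + its repetition (measures 5-8) form the presentation; fragmentation and cadence (mm. 9-16) form the continuation — the 16-bar whole is a sentence.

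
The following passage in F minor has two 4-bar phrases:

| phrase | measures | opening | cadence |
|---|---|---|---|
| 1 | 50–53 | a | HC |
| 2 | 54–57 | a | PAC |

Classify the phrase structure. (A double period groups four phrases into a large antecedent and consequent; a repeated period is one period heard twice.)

Phrase 1 ends with a half cadence (weaker) and phrase 2 with a perfect authentic cadence (stronger): antecedent + consequent = a period.
The two phrases open with the same material (a / a), so the period is parallel.

parallel period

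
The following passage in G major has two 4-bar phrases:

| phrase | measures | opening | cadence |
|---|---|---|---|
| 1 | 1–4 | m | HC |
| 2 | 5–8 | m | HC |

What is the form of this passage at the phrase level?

repeated phrase

Both phrases have the same opening (m) and the same cadence (half cadence): the second is a restatement, not a consequent, so this is a repeated phrase rather than a period.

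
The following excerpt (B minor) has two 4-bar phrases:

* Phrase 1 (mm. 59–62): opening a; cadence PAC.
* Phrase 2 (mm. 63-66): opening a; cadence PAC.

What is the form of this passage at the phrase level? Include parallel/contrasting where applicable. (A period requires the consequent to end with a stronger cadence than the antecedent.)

repeated phrase

Both phrases have the same opening (a) and the same cadence (perfect authentic cadence): the second is a restatement, not a consequent, so this is a repeated phrase rather than a period.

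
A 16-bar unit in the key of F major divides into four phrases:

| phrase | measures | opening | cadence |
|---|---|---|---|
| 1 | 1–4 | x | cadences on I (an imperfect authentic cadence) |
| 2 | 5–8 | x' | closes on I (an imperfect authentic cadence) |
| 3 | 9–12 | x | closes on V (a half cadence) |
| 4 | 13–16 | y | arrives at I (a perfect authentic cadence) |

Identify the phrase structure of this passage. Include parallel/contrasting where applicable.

Four phrases in two halves: the first half (mm. 1–8) ends with an imperfect authentic cadence, the second (mm. 9–16) with a perfect authentic cadence — a large antecedent–consequent pair, i.e. a double period.
Phrase 3 begins with the same material as phrase 1, making it parallel.

parallel double period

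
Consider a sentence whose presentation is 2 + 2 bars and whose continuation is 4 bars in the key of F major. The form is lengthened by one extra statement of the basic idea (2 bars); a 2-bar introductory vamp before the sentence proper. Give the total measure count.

Basic sentence: 2 + 2 + 4 = 8 bars.
8 (basic form) + 2 (extra statement) + 2 (introduction) = 12.

12 measures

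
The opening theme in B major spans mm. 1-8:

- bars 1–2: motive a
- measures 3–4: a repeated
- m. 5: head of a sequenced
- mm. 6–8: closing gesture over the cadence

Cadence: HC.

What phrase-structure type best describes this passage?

Basic idea (mm. 1–2) + its repetition (mm. 3–4) form the presentation; fragmentation and cadence (measures 5–8) form the continuation — the 8-bar whole is a sentence.

sentence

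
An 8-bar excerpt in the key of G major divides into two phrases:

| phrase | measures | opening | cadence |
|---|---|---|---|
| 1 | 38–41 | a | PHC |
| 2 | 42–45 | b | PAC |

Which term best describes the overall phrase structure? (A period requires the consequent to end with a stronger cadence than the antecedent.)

Phrase 1 ends with a Phrygian half cadence (weaker) and phrase 2 with a perfect authentic cadence (stronger): antecedent + consequent = a period.
The two phrases open with different material (a / b), so the period is contrasting.

contrasting period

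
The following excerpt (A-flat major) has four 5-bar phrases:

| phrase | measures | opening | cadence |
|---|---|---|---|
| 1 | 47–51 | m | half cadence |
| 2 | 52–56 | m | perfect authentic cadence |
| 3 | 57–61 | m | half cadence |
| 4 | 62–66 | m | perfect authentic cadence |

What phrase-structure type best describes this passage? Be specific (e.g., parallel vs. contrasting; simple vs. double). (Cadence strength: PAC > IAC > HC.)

repeated period

The cadence pattern HC–PAC–HC–PAC is weak–strong twice, and phrases 3–4 restate phrases 1–2: a period heard twice, not a double period (which would end weakly at phrase 2).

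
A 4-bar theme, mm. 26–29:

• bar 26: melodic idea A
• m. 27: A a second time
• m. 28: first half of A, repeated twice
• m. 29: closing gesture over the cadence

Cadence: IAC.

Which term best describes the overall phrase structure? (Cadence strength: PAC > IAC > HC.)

sentence

Basic idea (bar 26) + its repetition (m. 27) form the presentation; fragmentation and cadence (mm. 28–29) form the continuation — the 4-bar whole is a sentence.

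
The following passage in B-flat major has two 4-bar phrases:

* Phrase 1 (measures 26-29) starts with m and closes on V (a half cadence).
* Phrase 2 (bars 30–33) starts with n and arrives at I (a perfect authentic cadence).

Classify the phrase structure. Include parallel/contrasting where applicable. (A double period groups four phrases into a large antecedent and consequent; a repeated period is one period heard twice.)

contrasting period

Phrase 1 ends with a half cadence (weaker) and phrase 2 with a perfect authentic cadence (stronger): antecedent + consequent = a period.
The two phrases open with different material (m / n), so the period is contrasting.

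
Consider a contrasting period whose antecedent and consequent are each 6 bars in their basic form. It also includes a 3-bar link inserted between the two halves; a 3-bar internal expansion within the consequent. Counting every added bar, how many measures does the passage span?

18 measures

Basic contrasting period: 6 + 6 = 12 bars.
12 (basic form) + 3 (link) + 3 (internal expansion) = 18.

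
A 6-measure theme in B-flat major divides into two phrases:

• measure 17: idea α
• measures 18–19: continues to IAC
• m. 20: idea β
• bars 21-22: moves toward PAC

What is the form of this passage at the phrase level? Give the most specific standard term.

contrasting period

Phrase 1 ends with an imperfect authentic cadence (weaker) and phrase 2 with a perfect authentic cadence (stronger): antecedent + consequent = a period.
The two phrases open with different material (α / β), so the period is contrasting.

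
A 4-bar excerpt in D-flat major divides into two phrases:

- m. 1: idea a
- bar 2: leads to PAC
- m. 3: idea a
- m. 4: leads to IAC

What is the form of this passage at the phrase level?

phrase group

The second phrase closes with an imperfect authentic cadence, which is not stronger than the first phrase's perfect authentic cadence; without a weak→strong cadential pair there is no antecedent–consequent relationship, so this is a phrase group rather than a period.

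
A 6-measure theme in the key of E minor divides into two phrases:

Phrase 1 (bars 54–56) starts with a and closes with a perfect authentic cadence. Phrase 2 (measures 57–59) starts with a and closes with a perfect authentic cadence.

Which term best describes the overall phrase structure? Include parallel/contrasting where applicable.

Both phrases have the same opening (a) and the same cadence (perfect authentic cadence): the second is a restatement, not a consequent, so this is a repeated phrase rather than a period.

repeated phrase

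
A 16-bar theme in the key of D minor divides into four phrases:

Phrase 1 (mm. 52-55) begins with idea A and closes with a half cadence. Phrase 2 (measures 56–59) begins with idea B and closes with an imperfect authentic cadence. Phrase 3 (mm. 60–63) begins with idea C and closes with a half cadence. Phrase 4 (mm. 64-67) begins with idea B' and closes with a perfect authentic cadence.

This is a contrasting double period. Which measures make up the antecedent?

measures 52–59

In a double period the first pair of phrases (ending imperfect authentic cadence) is the large antecedent and the second pair (ending perfect authentic cadence) is the large consequent; the antecedent is measures 52–59.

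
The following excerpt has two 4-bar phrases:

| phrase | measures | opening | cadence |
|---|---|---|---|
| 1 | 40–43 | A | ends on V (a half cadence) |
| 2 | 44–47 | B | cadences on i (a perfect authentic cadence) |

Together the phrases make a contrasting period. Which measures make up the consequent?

measures 44–47

The phrase ending with the weaker cadence (half cadence) is the antecedent; the one ending more conclusively (perfect authentic cadence) is the consequent. The consequent is measures 44–47.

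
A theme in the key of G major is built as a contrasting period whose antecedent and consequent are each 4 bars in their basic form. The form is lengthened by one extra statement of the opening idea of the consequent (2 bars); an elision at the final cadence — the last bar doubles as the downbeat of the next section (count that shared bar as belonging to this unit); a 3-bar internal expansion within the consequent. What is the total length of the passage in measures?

13 measures

Basic contrasting period: 4 + 4 = 8 bars.
8 (basic form) + 2 (extra statement) + 3 (internal expansion) = 13.
The elision shares a bar with the next section but does not change this unit's count.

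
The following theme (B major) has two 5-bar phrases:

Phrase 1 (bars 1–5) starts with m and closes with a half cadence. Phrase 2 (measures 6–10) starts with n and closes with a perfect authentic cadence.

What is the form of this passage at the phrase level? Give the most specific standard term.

Phrase 1 ends with a half cadence (weaker) and phrase 2 with a perfect authentic cadence (stronger): antecedent + consequent = a period.
The two phrases open with different material (m / n), so the period is contrasting.

contrasting period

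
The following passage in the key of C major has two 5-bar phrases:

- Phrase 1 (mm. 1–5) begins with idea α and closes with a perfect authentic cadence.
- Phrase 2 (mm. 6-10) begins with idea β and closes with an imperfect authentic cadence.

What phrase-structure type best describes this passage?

The second phrase closes with an imperfect authentic cadence, which is not stronger than the first phrase's perfect authentic cadence; without a weak→strong cadential pair there is no antecedent–consequent relationship, so this is a phrase group rather than a period.

phrase group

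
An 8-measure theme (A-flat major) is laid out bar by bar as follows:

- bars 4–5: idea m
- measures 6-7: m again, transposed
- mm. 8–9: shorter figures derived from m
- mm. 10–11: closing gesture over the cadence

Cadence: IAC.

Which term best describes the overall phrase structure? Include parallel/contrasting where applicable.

Basic idea (bars 4–5) + its repetition (measures 6-7) form the presentation; fragmentation and cadence (bars 8-11) form the continuation — the 8-bar whole is a sentence.

sentence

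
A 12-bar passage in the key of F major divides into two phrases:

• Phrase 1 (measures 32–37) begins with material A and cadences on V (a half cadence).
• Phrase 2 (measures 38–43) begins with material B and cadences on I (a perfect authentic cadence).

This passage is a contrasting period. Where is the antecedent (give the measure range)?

The antecedent is the phrase ending with the weaker cadence (half cadence, phrase 1) and the consequent the one ending more conclusively (perfect authentic cadence, phrase 2); the antecedent is mm. 32–37.

measures 32–37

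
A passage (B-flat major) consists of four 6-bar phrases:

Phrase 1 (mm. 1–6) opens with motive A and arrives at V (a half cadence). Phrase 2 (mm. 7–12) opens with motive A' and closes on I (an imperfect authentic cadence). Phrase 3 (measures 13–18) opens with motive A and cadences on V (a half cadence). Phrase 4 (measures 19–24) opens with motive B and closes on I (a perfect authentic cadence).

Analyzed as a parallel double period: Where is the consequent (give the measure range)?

measures 13–24

In a double period the four phrases pair into a large antecedent (phrases 1–2, ending imperfect authentic cadence) and a large consequent (phrases 3–4, ending perfect authentic cadence). The consequent spans mm. 13–24.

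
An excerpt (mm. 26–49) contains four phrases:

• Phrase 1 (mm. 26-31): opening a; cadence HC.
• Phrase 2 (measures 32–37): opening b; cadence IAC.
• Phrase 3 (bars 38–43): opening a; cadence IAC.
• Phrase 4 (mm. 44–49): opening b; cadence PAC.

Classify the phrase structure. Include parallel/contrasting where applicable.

parallel double period

Four phrases in two halves: the first half (mm. 26–37) ends with an imperfect authentic cadence, the second (measures 38-49) with a perfect authentic cadence — a large antecedent–consequent pair, i.e. a double period.
Phrase 3 begins with the same material as phrase 1, making it parallel.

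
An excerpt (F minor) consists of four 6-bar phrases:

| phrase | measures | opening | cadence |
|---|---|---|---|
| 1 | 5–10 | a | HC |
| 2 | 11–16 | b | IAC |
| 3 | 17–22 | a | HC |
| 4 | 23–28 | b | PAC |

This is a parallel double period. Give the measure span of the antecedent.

In a double period the first pair of phrases (ending imperfect authentic cadence) is the large antecedent and the second pair (ending perfect authentic cadence) is the large consequent; the antecedent is measures 5–16.

measures 5–16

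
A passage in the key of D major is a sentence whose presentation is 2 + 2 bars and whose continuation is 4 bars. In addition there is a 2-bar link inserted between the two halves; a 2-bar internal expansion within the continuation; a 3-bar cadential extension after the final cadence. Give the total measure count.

15 measures

Basic sentence: 2 + 2 + 4 = 8 bars.
8 (basic form) + 2 (link) + 2 (internal expansion) + 3 (cadential extension) = 15.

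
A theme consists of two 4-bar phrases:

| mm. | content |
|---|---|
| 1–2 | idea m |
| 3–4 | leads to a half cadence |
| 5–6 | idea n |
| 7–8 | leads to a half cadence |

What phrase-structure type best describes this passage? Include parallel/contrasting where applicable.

phrase group

The second phrase closes with a half cadence, which is not stronger than the first phrase's half cadence; without a weak→strong cadential pair there is no antecedent–consequent relationship, so this is a phrase group rather than a period.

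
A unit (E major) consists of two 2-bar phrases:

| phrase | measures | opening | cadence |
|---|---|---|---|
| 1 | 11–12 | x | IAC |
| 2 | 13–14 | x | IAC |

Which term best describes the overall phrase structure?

Both phrases have the same opening (x) and the same cadence (imperfect authentic cadence): the second is a restatement, not a consequent, so this is a repeated phrase rather than a period.

repeated phrase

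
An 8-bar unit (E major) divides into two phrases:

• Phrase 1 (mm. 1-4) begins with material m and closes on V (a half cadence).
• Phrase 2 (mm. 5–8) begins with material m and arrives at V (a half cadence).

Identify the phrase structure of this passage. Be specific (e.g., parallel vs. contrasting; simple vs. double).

Both phrases have the same opening (m) and the same cadence (half cadence): the second is a restatement, not a consequent, so this is a repeated phrase rather than a period.

repeated phrase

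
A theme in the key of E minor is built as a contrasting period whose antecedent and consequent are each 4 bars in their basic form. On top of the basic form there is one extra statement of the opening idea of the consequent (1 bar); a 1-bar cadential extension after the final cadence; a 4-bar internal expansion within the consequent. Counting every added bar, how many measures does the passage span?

Basic contrasting period: 4 + 4 = 8 bars.
8 (basic form) + 1 (extra statement) + 1 (cadential extension) + 4 (internal expansion) = 14.

14 measures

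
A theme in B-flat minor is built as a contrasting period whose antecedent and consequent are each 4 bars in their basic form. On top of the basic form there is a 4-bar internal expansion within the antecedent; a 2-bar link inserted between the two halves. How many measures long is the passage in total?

14 measures

Basic contrasting period: 4 + 4 = 8 bars.
8 (basic form) + 4 (internal expansion) + 2 (link) = 14.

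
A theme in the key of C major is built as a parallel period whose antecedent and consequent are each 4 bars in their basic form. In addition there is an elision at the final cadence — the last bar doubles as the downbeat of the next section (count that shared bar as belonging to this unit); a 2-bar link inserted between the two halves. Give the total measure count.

Basic parallel period: 4 + 4 = 8 bars.
8 (basic form) + 2 (link) = 10.
The elision shares a bar with the next section but does not change this unit's count.

10 measures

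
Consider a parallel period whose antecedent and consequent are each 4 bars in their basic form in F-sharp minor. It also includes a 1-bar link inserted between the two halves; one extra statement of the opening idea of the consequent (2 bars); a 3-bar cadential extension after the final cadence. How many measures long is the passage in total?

14 measures

Basic parallel period: 4 + 4 = 8 bars.
8 (basic form) + 1 (link) + 2 (extra statement) + 3 (cadential extension) = 14.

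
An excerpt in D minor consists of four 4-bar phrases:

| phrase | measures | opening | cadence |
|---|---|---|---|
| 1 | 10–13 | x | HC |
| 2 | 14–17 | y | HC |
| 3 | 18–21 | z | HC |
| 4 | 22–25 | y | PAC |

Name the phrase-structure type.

Four phrases in two halves: the first half (bars 10–17) ends with a half cadence, the second (mm. 18-25) with a perfect authentic cadence — a large antecedent–consequent pair, i.e. a double period.
Phrase 3 begins with different material from phrase 1, making it contrasting.

contrasting double period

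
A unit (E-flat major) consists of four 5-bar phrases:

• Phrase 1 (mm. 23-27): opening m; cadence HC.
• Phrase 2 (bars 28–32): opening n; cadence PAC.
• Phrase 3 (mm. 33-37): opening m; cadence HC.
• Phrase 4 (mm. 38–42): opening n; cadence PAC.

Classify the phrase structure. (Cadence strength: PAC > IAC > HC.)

The cadence pattern HC–PAC–HC–PAC is weak–strong twice, and phrases 3–4 restate phrases 1–2: a period heard twice, not a double period (which would end weakly at phrase 2).

repeated period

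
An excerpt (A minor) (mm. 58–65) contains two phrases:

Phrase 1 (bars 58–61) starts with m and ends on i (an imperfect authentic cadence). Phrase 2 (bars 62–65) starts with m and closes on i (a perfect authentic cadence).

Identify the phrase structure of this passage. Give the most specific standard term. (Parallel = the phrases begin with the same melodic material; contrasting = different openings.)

Phrase 1 ends with an imperfect authentic cadence (weaker) and phrase 2 with a perfect authentic cadence (stronger): antecedent + consequent = a period.
The two phrases open with the same material (m / m), so the period is parallel.

parallel period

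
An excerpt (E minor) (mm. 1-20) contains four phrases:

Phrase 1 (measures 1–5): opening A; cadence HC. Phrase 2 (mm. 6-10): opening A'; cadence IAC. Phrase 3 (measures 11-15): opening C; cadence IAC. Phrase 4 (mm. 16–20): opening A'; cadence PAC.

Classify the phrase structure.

contrasting double period

Four phrases in two halves: the first half (mm. 1–10) ends with an imperfect authentic cadence, the second (mm. 11–20) with a perfect authentic cadence — a large antecedent–consequent pair, i.e. a double period.
Phrase 3 begins with different material from phrase 1, making it contrasting.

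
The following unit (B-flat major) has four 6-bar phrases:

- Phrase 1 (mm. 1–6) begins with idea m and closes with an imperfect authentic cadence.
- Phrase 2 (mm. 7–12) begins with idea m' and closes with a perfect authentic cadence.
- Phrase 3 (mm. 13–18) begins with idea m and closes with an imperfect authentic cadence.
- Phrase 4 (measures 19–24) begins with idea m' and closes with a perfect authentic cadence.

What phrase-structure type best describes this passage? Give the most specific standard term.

The cadence pattern IAC–PAC–IAC–PAC is weak–strong twice, and phrases 3–4 restate phrases 1–2: a period heard twice, not a double period (which would end weakly at phrase 2).

repeated period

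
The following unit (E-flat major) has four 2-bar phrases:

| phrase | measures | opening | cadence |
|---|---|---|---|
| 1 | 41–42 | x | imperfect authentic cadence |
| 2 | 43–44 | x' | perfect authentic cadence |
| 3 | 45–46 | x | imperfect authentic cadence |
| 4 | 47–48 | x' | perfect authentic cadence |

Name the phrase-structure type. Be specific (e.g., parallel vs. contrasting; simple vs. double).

The cadence pattern IAC–PAC–IAC–PAC is weak–strong twice, and phrases 3–4 restate phrases 1–2: a period heard twice, not a double period (which would end weakly at phrase 2).

repeated period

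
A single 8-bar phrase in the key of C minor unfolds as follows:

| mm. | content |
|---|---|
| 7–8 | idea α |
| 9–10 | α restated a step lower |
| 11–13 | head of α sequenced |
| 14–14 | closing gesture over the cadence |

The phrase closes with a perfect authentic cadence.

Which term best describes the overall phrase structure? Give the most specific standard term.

Basic idea (mm. 7–8) + its repetition (bars 9-10) form the presentation; fragmentation and cadence (mm. 11–14) form the continuation — the 8-bar whole is a sentence.

sentence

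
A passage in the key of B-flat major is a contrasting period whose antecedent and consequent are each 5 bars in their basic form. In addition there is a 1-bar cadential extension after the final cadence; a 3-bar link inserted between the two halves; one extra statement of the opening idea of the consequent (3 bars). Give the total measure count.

17 measures

Basic contrasting period: 5 + 5 = 10 bars.
10 (basic form) + 1 (cadential extension) + 3 (link) + 3 (extra statement) = 17.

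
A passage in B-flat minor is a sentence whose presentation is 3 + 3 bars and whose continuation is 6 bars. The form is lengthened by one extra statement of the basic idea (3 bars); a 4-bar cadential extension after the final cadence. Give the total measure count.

Basic sentence: 3 + 3 + 6 = 12 bars.
12 (basic form) + 3 (extra statement) + 4 (cadential extension) = 19.

19 measures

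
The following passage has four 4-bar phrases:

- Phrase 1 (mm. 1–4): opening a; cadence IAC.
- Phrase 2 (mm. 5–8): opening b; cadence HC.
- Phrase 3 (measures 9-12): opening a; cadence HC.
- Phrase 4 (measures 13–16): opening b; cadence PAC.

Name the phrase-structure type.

Four phrases in two halves: the first half (mm. 1–8) ends with a half cadence, the second (mm. 9–16) with a perfect authentic cadence — a large antecedent–consequent pair, i.e. a double period.
Phrase 3 begins with the same material as phrase 1, making it parallel.

parallel double period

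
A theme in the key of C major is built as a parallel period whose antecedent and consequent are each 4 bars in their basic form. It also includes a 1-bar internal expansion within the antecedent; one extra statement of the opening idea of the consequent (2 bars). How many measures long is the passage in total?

11 measures

Basic parallel period: 4 + 4 = 8 bars.
8 (basic form) + 1 (internal expansion) + 2 (extra statement) = 11.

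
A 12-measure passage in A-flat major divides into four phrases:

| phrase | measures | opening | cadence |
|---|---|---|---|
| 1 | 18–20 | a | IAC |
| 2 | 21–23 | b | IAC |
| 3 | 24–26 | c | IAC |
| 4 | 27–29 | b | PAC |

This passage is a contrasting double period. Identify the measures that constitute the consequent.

measures 24–29

In a double period the four phrases pair into a large antecedent (phrases 1–2, ending imperfect authentic cadence) and a large consequent (phrases 3–4, ending perfect authentic cadence). The consequent spans mm. 24–29.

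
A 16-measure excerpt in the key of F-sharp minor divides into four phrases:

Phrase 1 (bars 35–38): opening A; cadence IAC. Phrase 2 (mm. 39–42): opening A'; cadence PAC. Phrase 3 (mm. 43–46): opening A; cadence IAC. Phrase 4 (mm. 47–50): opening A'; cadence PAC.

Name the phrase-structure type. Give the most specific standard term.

repeated period

The cadence pattern IAC–PAC–IAC–PAC is weak–strong twice, and phrases 3–4 restate phrases 1–2: a period heard twice, not a double period (which would end weakly at phrase 2).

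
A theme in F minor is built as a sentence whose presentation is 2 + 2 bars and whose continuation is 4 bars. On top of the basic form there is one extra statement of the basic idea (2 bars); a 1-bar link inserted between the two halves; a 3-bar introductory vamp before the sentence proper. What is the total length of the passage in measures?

14 measures

Basic sentence: 2 + 2 + 4 = 8 bars.
8 (basic form) + 2 (extra statement) + 1 (link) + 3 (introduction) = 14.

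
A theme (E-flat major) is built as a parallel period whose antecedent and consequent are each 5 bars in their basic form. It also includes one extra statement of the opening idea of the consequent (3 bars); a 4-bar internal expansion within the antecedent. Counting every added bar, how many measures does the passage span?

Basic parallel period: 5 + 5 = 10 bars.
10 (basic form) + 3 (extra statement) + 4 (internal expansion) = 17.

17 measures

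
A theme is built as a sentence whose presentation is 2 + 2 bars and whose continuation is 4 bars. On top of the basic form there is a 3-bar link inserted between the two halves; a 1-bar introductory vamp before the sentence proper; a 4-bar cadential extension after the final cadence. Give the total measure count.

16 measures

Basic sentence: 2 + 2 + 4 = 8 bars.
8 (basic form) + 3 (link) + 1 (introduction) + 4 (cadential extension) = 16.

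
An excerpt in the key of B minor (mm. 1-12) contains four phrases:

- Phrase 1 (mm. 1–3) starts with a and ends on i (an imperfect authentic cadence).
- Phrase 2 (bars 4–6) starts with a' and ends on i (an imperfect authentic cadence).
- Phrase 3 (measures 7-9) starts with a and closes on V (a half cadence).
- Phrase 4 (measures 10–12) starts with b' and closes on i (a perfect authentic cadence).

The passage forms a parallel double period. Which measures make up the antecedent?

In a double period the four phrases pair into a large antecedent (phrases 1–2, ending imperfect authentic cadence) and a large consequent (phrases 3–4, ending perfect authentic cadence). The antecedent spans mm. 1–6.

measures 1–6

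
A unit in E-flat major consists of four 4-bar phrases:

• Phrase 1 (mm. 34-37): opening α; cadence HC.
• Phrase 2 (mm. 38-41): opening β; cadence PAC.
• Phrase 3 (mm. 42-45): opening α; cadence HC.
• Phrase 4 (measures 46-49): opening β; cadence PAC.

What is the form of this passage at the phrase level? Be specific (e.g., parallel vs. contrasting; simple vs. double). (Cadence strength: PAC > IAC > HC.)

The cadence pattern HC–PAC–HC–PAC is weak–strong twice, and phrases 3–4 restate phrases 1–2: a period heard twice, not a double period (which would end weakly at phrase 2).

repeated period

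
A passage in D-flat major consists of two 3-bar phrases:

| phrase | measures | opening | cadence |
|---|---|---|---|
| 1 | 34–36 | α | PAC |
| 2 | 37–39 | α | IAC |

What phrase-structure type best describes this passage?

The second phrase closes with an imperfect authentic cadence, which is not stronger than the first phrase's perfect authentic cadence; without a weak→strong cadential pair there is no antecedent–consequent relationship, so this is a phrase group rather than a period.

phrase group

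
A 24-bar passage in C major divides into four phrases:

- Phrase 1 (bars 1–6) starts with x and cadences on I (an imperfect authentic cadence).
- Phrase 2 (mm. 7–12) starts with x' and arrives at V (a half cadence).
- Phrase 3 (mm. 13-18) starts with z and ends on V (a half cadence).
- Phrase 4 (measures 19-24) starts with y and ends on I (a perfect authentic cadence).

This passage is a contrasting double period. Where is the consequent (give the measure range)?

In a double period the four phrases pair into a large antecedent (phrases 1–2, ending half cadence) and a large consequent (phrases 3–4, ending perfect authentic cadence). The consequent spans mm. 13–24.

measures 13–24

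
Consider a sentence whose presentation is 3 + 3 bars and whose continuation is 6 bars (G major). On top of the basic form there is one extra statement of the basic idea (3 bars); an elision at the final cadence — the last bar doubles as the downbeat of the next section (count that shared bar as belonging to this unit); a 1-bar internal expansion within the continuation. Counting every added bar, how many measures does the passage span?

16 measures

Basic sentence: 3 + 3 + 6 = 12 bars.
12 (basic form) + 3 (extra statement) + 1 (internal expansion) = 16.
The elision shares a bar with the next section but does not change this unit's count.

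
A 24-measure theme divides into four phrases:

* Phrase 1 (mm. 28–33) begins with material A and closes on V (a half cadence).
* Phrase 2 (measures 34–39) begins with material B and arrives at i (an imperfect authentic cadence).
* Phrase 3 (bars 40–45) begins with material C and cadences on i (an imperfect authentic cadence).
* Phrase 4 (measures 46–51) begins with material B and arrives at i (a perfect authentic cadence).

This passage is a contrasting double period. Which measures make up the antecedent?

measures 28–39

In a double period the four phrases pair into a large antecedent (phrases 1–2, ending imperfect authentic cadence) and a large consequent (phrases 3–4, ending perfect authentic cadence). The antecedent spans measures 28-39.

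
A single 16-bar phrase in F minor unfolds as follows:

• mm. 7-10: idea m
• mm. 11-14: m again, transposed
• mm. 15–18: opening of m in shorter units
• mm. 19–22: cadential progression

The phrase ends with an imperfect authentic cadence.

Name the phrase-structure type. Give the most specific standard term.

sentence

Basic idea (mm. 7–10) + its repetition (bars 11–14) form the presentation; fragmentation and cadence (measures 15–22) form the continuation — the 16-bar whole is a sentence.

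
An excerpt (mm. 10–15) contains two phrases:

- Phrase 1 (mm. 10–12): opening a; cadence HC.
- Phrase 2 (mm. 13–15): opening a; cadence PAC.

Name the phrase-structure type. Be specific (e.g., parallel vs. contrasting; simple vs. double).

parallel period

Phrase 1 ends with a half cadence (weaker) and phrase 2 with a perfect authentic cadence (stronger): antecedent + consequent = a period.
The two phrases open with the same material (a / a), so the period is parallel.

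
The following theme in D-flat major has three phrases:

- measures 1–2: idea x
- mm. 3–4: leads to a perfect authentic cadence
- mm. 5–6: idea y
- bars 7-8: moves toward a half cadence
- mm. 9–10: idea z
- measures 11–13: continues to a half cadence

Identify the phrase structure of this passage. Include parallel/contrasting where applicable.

The final phrase closes with a half cadence, which is not stronger than the preceding half cadence; the 3 phrases lack an overall antecedent–consequent design and so form a phrase group.

phrase group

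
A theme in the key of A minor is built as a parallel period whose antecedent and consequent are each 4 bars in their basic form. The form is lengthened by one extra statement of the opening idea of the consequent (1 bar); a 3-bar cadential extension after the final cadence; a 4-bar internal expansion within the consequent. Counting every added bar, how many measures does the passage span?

Basic parallel period: 4 + 4 = 8 bars.
8 (basic form) + 1 (extra statement) + 3 (cadential extension) + 4 (internal expansion) = 16.

16 measures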